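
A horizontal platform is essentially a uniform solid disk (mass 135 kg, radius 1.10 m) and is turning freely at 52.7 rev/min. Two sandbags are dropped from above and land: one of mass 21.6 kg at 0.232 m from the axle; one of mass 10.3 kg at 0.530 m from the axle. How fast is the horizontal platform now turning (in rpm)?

The added mass arrives with no angular momentum about the axle, and any external torque about the axle is negligible, so the system's angular momentum is conserved.
I_p = ½(135)(1.10)² = 81.68 kg·m².
Added inertia Σmr² = (21.6)(0.232)² + (10.3)(0.530)² = 4.056 kg·m²; I_f = 81.68 + 4.056 = 85.73 kg·m².
ω_f = I_p ω_i / I_f = (81.68)(52.7) / 85.73 = 50.21 rpm.

ω_f ≈ 50.2 rpm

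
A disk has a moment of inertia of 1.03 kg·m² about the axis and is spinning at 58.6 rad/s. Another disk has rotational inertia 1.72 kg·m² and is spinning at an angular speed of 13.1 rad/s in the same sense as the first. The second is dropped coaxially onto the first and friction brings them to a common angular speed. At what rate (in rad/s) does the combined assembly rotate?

The coupling torques are internal; angular momentum about the shared axis is conserved.
Taking A's sense as positive: L = (1.030)(58.6) + (1.720)(13.1) = 82.89 kg·m²·rad/s.
Combined I = 1.030 + 1.720 = 2.750 kg·m².
ω_f = L / I = 82.89 / 2.750 = 30.14 rad/s.

|ω_f| ≈ 30.1 rad/s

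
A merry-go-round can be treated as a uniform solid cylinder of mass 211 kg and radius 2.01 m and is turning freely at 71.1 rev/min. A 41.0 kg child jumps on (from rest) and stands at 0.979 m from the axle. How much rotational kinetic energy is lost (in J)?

The added mass arrives with no angular momentum about the axle, and any external torque about the axle is negligible, so the system's angular momentum is conserved.
I_p = ½(211)(2.01)² = 426.2 kg·m².
Added inertia Σmr² = (41.0)(0.979)² = 39.30 kg·m²; I_f = 426.2 + 39.30 = 465.5 kg·m².
ω_f = I_p ω_i / I_f = (426.2)(71.1) / 465.5 = 65.10 rpm.
KE_i = ½(426.2)(7.446 rad/s)² = 11810 J; KE_f = ½(465.5)(6.817)² = 10820 J.

energy lost ≈ 997 J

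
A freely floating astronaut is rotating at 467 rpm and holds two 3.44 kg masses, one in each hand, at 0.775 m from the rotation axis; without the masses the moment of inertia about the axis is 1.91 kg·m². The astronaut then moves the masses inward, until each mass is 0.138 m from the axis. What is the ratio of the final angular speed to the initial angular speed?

ω₂/ω₁ ≈ 2.96

With no external torque about the axis, L is conserved: I₁ω₁ = I₂ω₂.
I₁ = 1.91 + 2(3.44)(0.775)² = 6.042 kg·m²; I₂ = 1.91 + 2(3.44)(0.138)² = 2.041 kg·m².
ω₂/ω₁ = I₁/I₂ = 6.042 / 2.041 = 2.960.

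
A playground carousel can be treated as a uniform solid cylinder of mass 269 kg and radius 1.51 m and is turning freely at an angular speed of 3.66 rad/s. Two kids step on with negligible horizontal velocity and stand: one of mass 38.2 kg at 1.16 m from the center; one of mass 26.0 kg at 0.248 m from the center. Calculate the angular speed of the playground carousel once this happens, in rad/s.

The added mass arrives with no angular momentum about the center, and any external torque about the center is negligible, so the system's angular momentum is conserved.
I_p = ½(269)(1.51)² = 306.7 kg·m².
Added inertia Σmr² = (38.2)(1.16)² + (26.0)(0.248)² = 53.00 kg·m²; I_f = 306.7 + 53.00 = 359.7 kg·m².
ω_f = I_p ω_i / I_f = (306.7)(3.66) / 359.7 = 3.121 rad/s.

ω_f ≈ 3.12 rad/s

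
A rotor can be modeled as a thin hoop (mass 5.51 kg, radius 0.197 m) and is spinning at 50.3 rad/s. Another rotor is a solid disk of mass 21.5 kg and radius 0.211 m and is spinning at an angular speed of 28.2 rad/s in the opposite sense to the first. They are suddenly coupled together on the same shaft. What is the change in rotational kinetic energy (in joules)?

ΔKE ≈ -455 J

The coupling torques are internal; angular momentum about the shared axis is conserved.
Moments of inertia: I_A = (5.51)(0.197)² = 0.2138 kg·m²; I_B = ½(21.5)(0.211)² = 0.4786 kg·m².
Taking A's sense as positive: L = (0.2138)(50.3) − (0.4786)(28.2) = -2.741 kg·m²·rad/s.
Combined I = 0.2138 + 0.4786 = 0.6924 kg·m².
ω_f = L / I = -2.741 / 0.6924 = -3.958 rad/s.
KE_i = ½ΣIω² = 460.8 J; KE_f = ½(0.6924)(3.958)² = 5.423 J.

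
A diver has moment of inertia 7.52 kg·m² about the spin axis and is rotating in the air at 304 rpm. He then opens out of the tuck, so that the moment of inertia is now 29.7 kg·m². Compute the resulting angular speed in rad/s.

With no external torque about the axis, L is conserved: I₁ω₁ = I₂ω₂.
ω₂ = I₁ω₁ / I₂ = (7.520)(304 rpm) / (29.70) = 76.97 rpm = 8.061 rad/s.

ω₂ ≈ 8.06 rad/s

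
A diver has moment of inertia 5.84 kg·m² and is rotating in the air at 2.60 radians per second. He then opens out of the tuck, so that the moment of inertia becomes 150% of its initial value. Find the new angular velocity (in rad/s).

Angular momentum about the spin axis is conserved since the torque about it is zero.
I₂ = 1.50 × 5.84 = 8.760 kg·m².
ω₂ = I₁ω₁ / I₂ = (5.840)(2.60 rad/s) / (8.760) = 1.733 rad/s.

ω₂ ≈ 1.73 rad/s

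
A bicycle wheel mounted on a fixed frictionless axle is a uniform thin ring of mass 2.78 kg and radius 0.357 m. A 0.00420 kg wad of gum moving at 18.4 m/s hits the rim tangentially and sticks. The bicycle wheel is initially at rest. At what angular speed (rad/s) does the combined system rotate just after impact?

|ω_f| ≈ 0.0777 rad/s

About the axle the impulsive forces during the collision are internal, so angular momentum about that axis is conserved.
I_p = (2.78)(0.357)² = 0.3543 kg·m². Taking the sense of the wad of gum's angular momentum as positive, L_{wad} = m v R = (0.00420)(18.4)(0.357) = 0.02759 kg·m²/s.
L_i = 0 + 0.02759 = 0.02759 kg·m²/s.
After sticking, I_f = I_p + m R² = 0.3543 + (0.00420)(0.357)² = 0.3548 kg·m².
ω_f = L_i / I_f = 0.02759 / 0.3548 = 0.07775 rad/s.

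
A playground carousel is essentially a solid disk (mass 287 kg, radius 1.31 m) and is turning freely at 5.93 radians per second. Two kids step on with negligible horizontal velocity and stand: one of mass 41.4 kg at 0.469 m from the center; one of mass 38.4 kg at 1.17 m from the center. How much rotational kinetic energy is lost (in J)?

energy lost ≈ 867 J

The added mass arrives with no angular momentum about the center, and any external torque about the center is negligible, so the system's angular momentum is conserved.
I_p = ½(287)(1.31)² = 246.3 kg·m².
Added inertia Σmr² = (41.4)(0.469)² + (38.4)(1.17)² = 61.67 kg·m²; I_f = 246.3 + 61.67 = 307.9 kg·m².
ω_f = I_p ω_i / I_f = (246.3)(5.93) / 307.9 = 4.742 rad/s.
KE_i = ½(246.3)(5.930 rad/s)² = 4330 J; KE_f = ½(307.9)(4.742)² = 3463 J.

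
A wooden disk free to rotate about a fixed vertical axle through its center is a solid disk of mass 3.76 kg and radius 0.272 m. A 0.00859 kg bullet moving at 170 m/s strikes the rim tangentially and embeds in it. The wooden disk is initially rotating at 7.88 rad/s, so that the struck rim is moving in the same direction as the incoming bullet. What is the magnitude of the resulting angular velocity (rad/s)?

About the axle the impulsive forces during the collision are internal, so angular momentum about that axis is conserved.
I_p = ½(3.76)(0.272)² = 0.1391 kg·m². Taking the sense of the bullet's angular momentum as positive, L_{bullet} = m v R = (0.00859)(170)(0.272) = 0.3972 kg·m²/s.
L_i = +I_p ω_p + m v R = +(0.1391)(7.88) + 0.3972 = 1.493 kg·m²/s.
After sticking, I_f = I_p + m R² = 0.1391 + (0.00859)(0.272)² = 0.1397 kg·m².
ω_f = L_i / I_f = 1.493 / 0.1397 = 10.69 rad/s.

|ω_f| ≈ 10.7 rad/s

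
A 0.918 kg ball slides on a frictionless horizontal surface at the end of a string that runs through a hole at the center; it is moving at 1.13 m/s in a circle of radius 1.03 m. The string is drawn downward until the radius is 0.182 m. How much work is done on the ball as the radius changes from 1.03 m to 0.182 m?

The only horizontal force on the mass is along the cord (radial), so it exerts no torque about the hole and angular momentum m v r is conserved.
v₂ = v₁ r₁ / r₂ = (1.13)(1.03) / (0.182) = 6.395 m/s.
W = ΔKE = ½m(v₂² − v₁²) = 18.19 J.

W ≈ 18.2 J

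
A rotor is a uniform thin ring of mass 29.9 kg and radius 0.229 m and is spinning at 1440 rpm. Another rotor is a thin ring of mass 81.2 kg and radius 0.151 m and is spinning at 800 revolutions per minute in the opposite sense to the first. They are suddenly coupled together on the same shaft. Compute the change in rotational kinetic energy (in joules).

ΔKE ≈ -23400 J

The coupling torques are internal; angular momentum about the shared axis is conserved.
Moments of inertia: I_A = (29.9)(0.229)² = 1.568 kg·m²; I_B = (81.2)(0.151)² = 1.851 kg·m².
Taking A's sense as positive: L = (1.568)(1440) − (1.851)(800) = 776.7 kg·m²·rpm.
Combined I = 1.568 + 1.851 = 3.419 kg·m².
ω_f = L / I = 776.7 / 3.419 = 227.2 rpm.
KE_i = ½ΣIω² = 24320 J; KE_f = ½(3.419)(23.79)² = 967.5 J.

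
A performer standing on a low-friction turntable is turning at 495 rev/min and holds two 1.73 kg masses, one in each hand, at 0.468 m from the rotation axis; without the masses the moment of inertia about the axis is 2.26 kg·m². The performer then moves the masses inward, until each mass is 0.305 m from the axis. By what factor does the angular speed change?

Angular momentum about the spin axis is conserved since the torque about it is zero.
I₁ = 2.26 + 2(1.73)(0.468)² = 3.018 kg·m²; I₂ = 2.26 + 2(1.73)(0.305)² = 2.582 kg·m².
ω₂/ω₁ = I₁/I₂ = 3.018 / 2.582 = 1.169.

ω₂/ω₁ ≈ 1.17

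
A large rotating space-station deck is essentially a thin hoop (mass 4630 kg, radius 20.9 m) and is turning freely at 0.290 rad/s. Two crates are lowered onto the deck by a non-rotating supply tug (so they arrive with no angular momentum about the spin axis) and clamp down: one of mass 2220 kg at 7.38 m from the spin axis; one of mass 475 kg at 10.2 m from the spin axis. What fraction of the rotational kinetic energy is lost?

The added mass arrives with no angular momentum about the spin axis, and any external torque about the spin axis is negligible, so the system's angular momentum is conserved.
I_p = (4630)(20.9)² = 2.022e+06 kg·m².
Added inertia Σmr² = (2220)(7.38)² + (475)(10.2)² = 1.703e+05 kg·m²; I_f = 2.022e+06 + 1.703e+05 = 2.193e+06 kg·m².
ω_f = I_p ω_i / I_f = (2.022e+06)(0.290) / 2.193e+06 = 0.2675 rad/s.
KE_i = ½(2.022e+06)(0.2900 rad/s)² = 85040 J; KE_f = ½(2.193e+06)(0.2675)² = 78440 J.
Fraction lost = 0.07768.

fraction ≈ 0.0777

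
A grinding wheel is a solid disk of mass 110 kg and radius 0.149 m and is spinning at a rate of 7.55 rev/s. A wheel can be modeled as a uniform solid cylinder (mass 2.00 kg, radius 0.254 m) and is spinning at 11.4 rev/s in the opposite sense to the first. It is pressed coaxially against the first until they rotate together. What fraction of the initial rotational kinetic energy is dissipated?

No external torque acts about the common axis, so total angular momentum is conserved.
Moments of inertia: I_A = ½(110)(0.149)² = 1.221 kg·m²; I_B = ½(2.00)(0.254)² = 0.06452 kg·m².
Taking A's sense as positive: L = (1.221)(7.55) − (0.06452)(11.4) = 8.483 kg·m²·rev/s.
Combined I = 1.221 + 0.06452 = 1.286 kg·m².
ω_f = L / I = 8.483 / 1.286 = 6.599 rev/s.
KE_i = ½ΣIω² = 1539 J; KE_f = ½(1.286)(41.46)² = 1105 J.
Fraction dissipated = (KE_i − KE_f)/KE_i = 0.2822.

fraction ≈ 0.282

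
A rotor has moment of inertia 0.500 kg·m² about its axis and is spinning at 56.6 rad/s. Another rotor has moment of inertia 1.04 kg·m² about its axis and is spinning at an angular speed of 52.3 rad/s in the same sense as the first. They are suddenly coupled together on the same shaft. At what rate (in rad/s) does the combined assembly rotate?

|ω_f| ≈ 53.7 rad/s

No external torque acts about the common axis, so total angular momentum is conserved.
Taking A's sense as positive: L = (0.5000)(56.6) + (1.040)(52.3) = 82.69 kg·m²·rad/s.
Combined I = 0.5000 + 1.040 = 1.540 kg·m².
ω_f = L / I = 82.69 / 1.540 = 53.70 rad/s.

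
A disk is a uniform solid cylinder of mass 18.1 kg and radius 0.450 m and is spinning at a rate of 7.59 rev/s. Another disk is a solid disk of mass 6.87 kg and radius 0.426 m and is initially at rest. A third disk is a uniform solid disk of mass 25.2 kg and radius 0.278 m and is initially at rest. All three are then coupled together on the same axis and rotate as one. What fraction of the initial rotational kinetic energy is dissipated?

fraction ≈ 0.466

No external torque acts about the common axis, so total angular momentum is conserved.
Moments of inertia: I_A = ½(18.1)(0.450)² = 1.833 kg·m²; I_B = ½(6.87)(0.426)² = 0.6234 kg·m²; I_C = ½(25.2)(0.278)² = 0.9738 kg·m².
Taking A's sense as positive: L = (1.833)(7.59) = 13.91 kg·m²·rev/s.
Combined I = 1.833 + 0.6234 + 0.9738 = 3.430 kg·m².
ω_f = L / I = 13.91 / 3.430 = 4.056 rev/s.
KE_i = ½ΣIω² = 2084 J; KE_f = ½(3.430)(25.48)² = 1114 J.
Fraction dissipated = (KE_i − KE_f)/KE_i = 0.4657.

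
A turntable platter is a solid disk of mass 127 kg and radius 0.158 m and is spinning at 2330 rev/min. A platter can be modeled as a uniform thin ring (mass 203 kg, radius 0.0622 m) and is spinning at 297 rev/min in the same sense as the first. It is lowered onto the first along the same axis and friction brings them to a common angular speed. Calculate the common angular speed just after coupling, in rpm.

|ω_f| ≈ 1660 rpm

No external torque acts about the common axis, so total angular momentum is conserved.
Moments of inertia: I_A = ½(127)(0.158)² = 1.585 kg·m²; I_B = (203)(0.0622)² = 0.7854 kg·m².
Taking A's sense as positive: L = (1.585)(2330) + (0.7854)(297) = 3927 kg·m²·rpm.
Combined I = 1.585 + 0.7854 = 2.371 kg·m².
ω_f = L / I = 3927 / 2.371 = 1656 rpm.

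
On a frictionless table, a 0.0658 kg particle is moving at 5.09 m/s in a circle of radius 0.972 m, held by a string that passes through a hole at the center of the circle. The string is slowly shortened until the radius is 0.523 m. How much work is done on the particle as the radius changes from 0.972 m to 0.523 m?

Central (radial) force ⇒ zero torque about the center ⇒ m v r is constant.
v₂ = v₁ r₁ / r₂ = (5.09)(0.972) / (0.523) = 9.460 m/s.
W = ΔKE = ½m(v₂² − v₁²) = 2.092 J.

W ≈ 2.09 J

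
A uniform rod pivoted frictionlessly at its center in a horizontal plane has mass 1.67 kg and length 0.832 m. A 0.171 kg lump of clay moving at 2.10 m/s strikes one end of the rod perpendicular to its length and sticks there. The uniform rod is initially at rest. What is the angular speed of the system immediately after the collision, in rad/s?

|ω_f| ≈ 1.19 rad/s

The axle reaction passes through the pivot and exerts no torque about it; angular momentum about the pivot is conserved through the impact.
I_p = (1/12)(1.67)(0.832)² = 0.09633 kg·m². Taking the sense of the lump of clay's angular momentum as positive, L_{lump} = m v R = (0.171)(2.10)(0.832/2) = 0.1494 kg·m²/s.
L_i = 0 + 0.1494 = 0.1494 kg·m²/s.
After sticking, I_f = I_p + m R² = 0.09633 + (0.171)(0.832/2)² = 0.1259 kg·m².
ω_f = L_i / I_f = 0.1494 / 0.1259 = 1.186 rad/s.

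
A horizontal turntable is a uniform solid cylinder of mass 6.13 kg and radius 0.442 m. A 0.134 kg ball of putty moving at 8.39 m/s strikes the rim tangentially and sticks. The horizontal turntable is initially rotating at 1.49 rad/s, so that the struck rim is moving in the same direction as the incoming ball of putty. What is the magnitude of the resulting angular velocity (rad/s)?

|ω_f| ≈ 2.22 rad/s

About the axle the impulsive forces during the collision are internal, so angular momentum about that axis is conserved.
I_p = ½(6.13)(0.442)² = 0.5988 kg·m². Taking the sense of the ball of putty's angular momentum as positive, L_{ball} = m v R = (0.134)(8.39)(0.442) = 0.4969 kg·m²/s.
L_i = +I_p ω_p + m v R = +(0.5988)(1.49) + 0.4969 = 1.389 kg·m²/s.
After sticking, I_f = I_p + m R² = 0.5988 + (0.134)(0.442)² = 0.6250 kg·m².
ω_f = L_i / I_f = 1.389 / 0.6250 = 2.223 rad/s.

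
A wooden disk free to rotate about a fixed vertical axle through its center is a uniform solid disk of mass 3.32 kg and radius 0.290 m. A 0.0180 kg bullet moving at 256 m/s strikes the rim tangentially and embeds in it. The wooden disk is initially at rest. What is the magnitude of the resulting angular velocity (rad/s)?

|ω_f| ≈ 9.47 rad/s

The axle reaction passes through the axle and exerts no torque about it; angular momentum about the axle is conserved through the impact.
I_p = ½(3.32)(0.290)² = 0.1396 kg·m². Taking the sense of the bullet's angular momentum as positive, L_{bullet} = m v R = (0.0180)(256)(0.290) = 1.336 kg·m²/s.
L_i = 0 + 1.336 = 1.336 kg·m²/s.
After sticking, I_f = I_p + m R² = 0.1396 + (0.0180)(0.290)² = 0.1411 kg·m².
ω_f = L_i / I_f = 1.336 / 0.1411 = 9.469 rad/s.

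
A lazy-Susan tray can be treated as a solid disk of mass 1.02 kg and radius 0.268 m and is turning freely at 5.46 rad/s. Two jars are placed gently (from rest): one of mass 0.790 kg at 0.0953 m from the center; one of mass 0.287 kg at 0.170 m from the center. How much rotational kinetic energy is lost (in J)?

energy lost ≈ 0.162 J

No external torque acts about the center; L_before = L_after.
I_p = ½(1.02)(0.268)² = 0.03663 kg·m².
Added inertia Σmr² = (0.790)(0.0953)² + (0.287)(0.170)² = 0.01547 kg·m²; I_f = 0.03663 + 0.01547 = 0.05210 kg·m².
ω_f = I_p ω_i / I_f = (0.03663)(5.46) / 0.05210 = 3.839 rad/s.
KE_i = ½(0.03663)(5.460 rad/s)² = 0.5460 J; KE_f = ½(0.05210)(3.839)² = 0.3839 J.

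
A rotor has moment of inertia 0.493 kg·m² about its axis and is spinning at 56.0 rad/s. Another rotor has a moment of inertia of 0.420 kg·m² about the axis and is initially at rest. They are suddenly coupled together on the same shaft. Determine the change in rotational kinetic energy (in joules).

The coupling torques are internal; angular momentum about the shared axis is conserved.
Taking A's sense as positive: L = (0.4930)(56.0) = 27.61 kg·m²·rad/s.
Combined I = 0.4930 + 0.4200 = 0.9130 kg·m².
ω_f = L / I = 27.61 / 0.9130 = 30.24 rad/s.
KE_i = ½ΣIω² = 773.0 J; KE_f = ½(0.9130)(30.24)² = 417.4 J.

ΔKE ≈ -356 J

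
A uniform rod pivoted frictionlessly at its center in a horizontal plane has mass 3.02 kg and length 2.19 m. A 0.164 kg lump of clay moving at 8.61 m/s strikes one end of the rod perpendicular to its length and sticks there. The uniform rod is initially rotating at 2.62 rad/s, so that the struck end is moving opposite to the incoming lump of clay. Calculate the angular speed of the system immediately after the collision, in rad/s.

About the pivot the impulsive forces during the collision are internal, so angular momentum about that axis is conserved.
I_p = (1/12)(3.02)(2.19)² = 1.207 kg·m². Taking the sense of the lump of clay's angular momentum as positive, L_{lump} = m v R = (0.164)(8.61)(2.19/2) = 1.546 kg·m²/s.
L_i = −I_p ω_p + m v R = −(1.207)(2.62) + 1.546 = -1.616 kg·m²/s.
After sticking, I_f = I_p + m R² = 1.207 + (0.164)(2.19/2)² = 1.404 kg·m².
ω_f = L_i / I_f = -1.616 / 1.404 = -1.151 rad/s.

|ω_f| ≈ 1.15 rad/s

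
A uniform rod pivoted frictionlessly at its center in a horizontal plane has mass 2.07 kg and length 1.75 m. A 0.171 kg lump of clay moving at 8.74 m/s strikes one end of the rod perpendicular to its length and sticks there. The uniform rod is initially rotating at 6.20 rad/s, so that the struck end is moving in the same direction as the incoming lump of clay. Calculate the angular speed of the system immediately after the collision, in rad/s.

|ω_f| ≈ 6.95 rad/s

The axle reaction passes through the pivot and exerts no torque about it; angular momentum about the pivot is conserved through the impact.
I_p = (1/12)(2.07)(1.75)² = 0.5283 kg·m². Taking the sense of the lump of clay's angular momentum as positive, L_{lump} = m v R = (0.171)(8.74)(1.75/2) = 1.308 kg·m²/s.
L_i = +I_p ω_p + m v R = +(0.5283)(6.20) + 1.308 = 4.583 kg·m²/s.
After sticking, I_f = I_p + m R² = 0.5283 + (0.171)(1.75/2)² = 0.6592 kg·m².
ω_f = L_i / I_f = 4.583 / 0.6592 = 6.952 rad/s.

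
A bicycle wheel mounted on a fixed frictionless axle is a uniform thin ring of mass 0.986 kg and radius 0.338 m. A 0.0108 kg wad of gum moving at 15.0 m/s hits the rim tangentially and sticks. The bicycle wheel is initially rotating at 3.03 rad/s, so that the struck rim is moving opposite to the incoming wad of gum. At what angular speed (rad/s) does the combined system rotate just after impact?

|ω_f| ≈ 2.52 rad/s

The axle reaction passes through the axle and exerts no torque about it; angular momentum about the axle is conserved through the impact.
I_p = (0.986)(0.338)² = 0.1126 kg·m². Taking the sense of the wad of gum's angular momentum as positive, L_{wad} = m v R = (0.0108)(15.0)(0.338) = 0.05476 kg·m²/s.
L_i = −I_p ω_p + m v R = −(0.1126)(3.03) + 0.05476 = -0.2866 kg·m²/s.
After sticking, I_f = I_p + m R² = 0.1126 + (0.0108)(0.338)² = 0.1139 kg·m².
ω_f = L_i / I_f = -0.2866 / 0.1139 = -2.516 rad/s.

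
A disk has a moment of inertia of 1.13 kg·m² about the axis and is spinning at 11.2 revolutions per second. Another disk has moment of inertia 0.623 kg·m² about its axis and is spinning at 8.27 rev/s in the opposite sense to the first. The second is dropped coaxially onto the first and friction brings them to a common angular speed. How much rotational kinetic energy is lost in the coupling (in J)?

The coupling torques are internal; angular momentum about the shared axis is conserved.
Taking A's sense as positive: L = (1.130)(11.2) − (0.6230)(8.27) = 7.504 kg·m²·rev/s.
Combined I = 1.130 + 0.6230 = 1.753 kg·m².
ω_f = L / I = 7.504 / 1.753 = 4.281 rev/s.
KE_i = ½ΣIω² = 3639 J; KE_f = ½(1.753)(26.90)² = 634.0 J.

ΔKE lost ≈ 3010 J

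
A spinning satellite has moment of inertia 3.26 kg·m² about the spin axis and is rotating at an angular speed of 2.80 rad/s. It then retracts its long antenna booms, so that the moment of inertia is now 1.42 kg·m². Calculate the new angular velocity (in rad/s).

No external torque acts about the spin axis, so angular momentum is conserved.
ω₂ = I₁ω₁ / I₂ = (3.260)(2.80 rad/s) / (1.420) = 6.428 rad/s.

ω₂ ≈ 6.43 rad/s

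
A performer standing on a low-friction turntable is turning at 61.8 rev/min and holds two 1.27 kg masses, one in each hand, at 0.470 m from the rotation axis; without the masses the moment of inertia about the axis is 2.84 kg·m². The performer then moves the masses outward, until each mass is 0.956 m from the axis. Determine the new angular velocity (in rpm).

With no external torque about the axis, L is conserved: I₁ω₁ = I₂ω₂.
I₁ = 2.84 + 2(1.27)(0.470)² = 3.401 kg·m²; I₂ = 2.84 + 2(1.27)(0.956)² = 5.161 kg·m².
ω₂ = I₁ω₁ / I₂ = (3.401)(61.8 rpm) / (5.161) = 40.72 rpm.

ω₂ ≈ 40.7 rpm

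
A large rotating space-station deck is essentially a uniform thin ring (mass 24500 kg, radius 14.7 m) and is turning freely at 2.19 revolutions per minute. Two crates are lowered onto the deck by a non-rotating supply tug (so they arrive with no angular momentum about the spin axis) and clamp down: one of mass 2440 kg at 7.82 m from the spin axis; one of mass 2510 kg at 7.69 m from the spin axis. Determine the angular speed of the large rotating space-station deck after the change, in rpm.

No external torque acts about the spin axis; L_before = L_after.
I_p = (24500)(14.7)² = 5.294e+06 kg·m².
Added inertia Σmr² = (2440)(7.82)² + (2510)(7.69)² = 2.976e+05 kg·m²; I_f = 5.294e+06 + 2.976e+05 = 5.592e+06 kg·m².
ω_f = I_p ω_i / I_f = (5.294e+06)(2.19) / 5.592e+06 = 2.073 rpm.

ω_f ≈ 2.07 rpm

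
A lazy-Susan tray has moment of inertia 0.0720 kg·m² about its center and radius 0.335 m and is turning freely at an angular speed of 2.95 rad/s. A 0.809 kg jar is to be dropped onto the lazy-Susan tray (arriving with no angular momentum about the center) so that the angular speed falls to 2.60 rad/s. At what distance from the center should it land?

No external torque acts about the center; L_before = L_after.
I_p ω_i = (I_p + m r²) ω_f ⇒ m r² = I_p(ω_i/ω_f − 1) = 0.07200(2.95/2.60 − 1) = 0.009692 kg·m².
r = √(0.009692/0.809) = 0.1095 m.

r ≈ 0.109 m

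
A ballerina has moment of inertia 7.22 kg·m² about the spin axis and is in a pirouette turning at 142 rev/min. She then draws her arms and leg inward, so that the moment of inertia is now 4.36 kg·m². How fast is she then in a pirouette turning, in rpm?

Angular momentum about the spin axis is conserved since the torque about it is zero.
ω₂ = I₁ω₁ / I₂ = (7.220)(142 rpm) / (4.360) = 235.1 rpm.

ω₂ ≈ 235 rpm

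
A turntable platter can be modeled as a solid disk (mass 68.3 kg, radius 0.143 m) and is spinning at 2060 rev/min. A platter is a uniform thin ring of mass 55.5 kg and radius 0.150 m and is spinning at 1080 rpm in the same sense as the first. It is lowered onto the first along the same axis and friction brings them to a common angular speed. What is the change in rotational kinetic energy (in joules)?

The coupling torques are internal; angular momentum about the shared axis is conserved.
Moments of inertia: I_A = ½(68.3)(0.143)² = 0.6983 kg·m²; I_B = (55.5)(0.150)² = 1.249 kg·m².
Taking A's sense as positive: L = (0.6983)(2060) + (1.249)(1080) = 2787 kg·m²·rpm.
Combined I = 0.6983 + 1.249 = 1.947 kg·m².
ω_f = L / I = 2787 / 1.947 = 1431 rpm.
KE_i = ½ΣIω² = 24240 J; KE_f = ½(1.947)(149.9)² = 21880 J.

ΔKE ≈ -2360 J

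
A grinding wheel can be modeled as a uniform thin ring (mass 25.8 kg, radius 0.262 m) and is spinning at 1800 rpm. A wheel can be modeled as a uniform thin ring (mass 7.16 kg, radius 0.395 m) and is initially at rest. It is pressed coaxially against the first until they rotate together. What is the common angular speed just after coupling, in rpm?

|ω_f| ≈ 1100 rpm

No external torque acts about the common axis, so total angular momentum is conserved.
Moments of inertia: I_A = (25.8)(0.262)² = 1.771 kg·m²; I_B = (7.16)(0.395)² = 1.117 kg·m².
Taking A's sense as positive: L = (1.771)(1800) = 3188 kg·m²·rpm.
Combined I = 1.771 + 1.117 = 2.888 kg·m².
ω_f = L / I = 3188 / 2.888 = 1104 rpm.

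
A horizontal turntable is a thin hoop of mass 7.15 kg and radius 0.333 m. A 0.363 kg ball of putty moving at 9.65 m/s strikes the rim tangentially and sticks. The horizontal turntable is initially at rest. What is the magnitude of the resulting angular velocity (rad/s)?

The axle reaction passes through the axle and exerts no torque about it; angular momentum about the axle is conserved through the impact.
I_p = (7.15)(0.333)² = 0.7929 kg·m². Taking the sense of the ball of putty's angular momentum as positive, L_{ball} = m v R = (0.363)(9.65)(0.333) = 1.166 kg·m²/s.
L_i = 0 + 1.166 = 1.166 kg·m²/s.
After sticking, I_f = I_p + m R² = 0.7929 + (0.363)(0.333)² = 0.8331 kg·m².
ω_f = L_i / I_f = 1.166 / 0.8331 = 1.400 rad/s.

|ω_f| ≈ 1.40 rad/s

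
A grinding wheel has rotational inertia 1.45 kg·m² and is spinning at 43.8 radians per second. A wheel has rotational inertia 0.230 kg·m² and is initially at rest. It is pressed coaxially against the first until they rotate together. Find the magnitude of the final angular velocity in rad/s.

|ω_f| ≈ 37.8 rad/s

No external torque acts about the common axis, so total angular momentum is conserved.
Taking A's sense as positive: L = (1.450)(43.8) = 63.51 kg·m²·rad/s.
Combined I = 1.450 + 0.2300 = 1.680 kg·m².
ω_f = L / I = 63.51 / 1.680 = 37.80 rad/s.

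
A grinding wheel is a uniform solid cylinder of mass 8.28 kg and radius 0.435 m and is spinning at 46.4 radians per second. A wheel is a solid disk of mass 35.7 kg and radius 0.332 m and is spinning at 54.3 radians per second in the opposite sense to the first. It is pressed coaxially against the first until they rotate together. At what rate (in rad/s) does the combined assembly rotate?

|ω_f| ≈ 25.6 rad/s

No external torque acts about the common axis, so total angular momentum is conserved.
Moments of inertia: I_A = ½(8.28)(0.435)² = 0.7834 kg·m²; I_B = ½(35.7)(0.332)² = 1.967 kg·m².
Taking A's sense as positive: L = (0.7834)(46.4) − (1.967)(54.3) = -70.49 kg·m²·rad/s.
Combined I = 0.7834 + 1.967 = 2.751 kg·m².
ω_f = L / I = -70.49 / 2.751 = -25.62 rad/s.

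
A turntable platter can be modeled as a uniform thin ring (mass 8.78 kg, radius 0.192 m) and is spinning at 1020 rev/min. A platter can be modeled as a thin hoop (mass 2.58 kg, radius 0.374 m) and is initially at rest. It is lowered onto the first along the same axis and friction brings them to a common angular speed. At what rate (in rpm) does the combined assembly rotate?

No external torque acts about the common axis, so total angular momentum is conserved.
Moments of inertia: I_A = (8.78)(0.192)² = 0.3237 kg·m²; I_B = (2.58)(0.374)² = 0.3609 kg·m².
Taking A's sense as positive: L = (0.3237)(1020) = 330.1 kg·m²·rpm.
Combined I = 0.3237 + 0.3609 = 0.6845 kg·m².
ω_f = L / I = 330.1 / 0.6845 = 482.3 rpm.

|ω_f| ≈ 482 rpm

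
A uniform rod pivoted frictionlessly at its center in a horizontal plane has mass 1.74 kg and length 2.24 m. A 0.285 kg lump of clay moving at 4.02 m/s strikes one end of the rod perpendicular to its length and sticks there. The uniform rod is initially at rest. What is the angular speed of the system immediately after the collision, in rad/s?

|ω_f| ≈ 1.18 rad/s

The axle reaction passes through the pivot and exerts no torque about it; angular momentum about the pivot is conserved through the impact.
I_p = (1/12)(1.74)(2.24)² = 0.7276 kg·m². Taking the sense of the lump of clay's angular momentum as positive, L_{lump} = m v R = (0.285)(4.02)(2.24/2) = 1.283 kg·m²/s.
L_i = 0 + 1.283 = 1.283 kg·m²/s.
After sticking, I_f = I_p + m R² = 0.7276 + (0.285)(2.24/2)² = 1.085 kg·m².
ω_f = L_i / I_f = 1.283 / 1.085 = 1.183 rad/s.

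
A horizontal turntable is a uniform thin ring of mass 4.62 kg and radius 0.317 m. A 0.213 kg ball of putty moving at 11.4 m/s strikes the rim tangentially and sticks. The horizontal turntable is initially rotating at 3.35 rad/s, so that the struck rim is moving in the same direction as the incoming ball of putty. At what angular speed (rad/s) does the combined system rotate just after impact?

|ω_f| ≈ 4.79 rad/s

The axle reaction passes through the axle and exerts no torque about it; angular momentum about the axle is conserved through the impact.
I_p = (4.62)(0.317)² = 0.4643 kg·m². Taking the sense of the ball of putty's angular momentum as positive, L_{ball} = m v R = (0.213)(11.4)(0.317) = 0.7697 kg·m²/s.
L_i = +I_p ω_p + m v R = +(0.4643)(3.35) + 0.7697 = 2.325 kg·m²/s.
After sticking, I_f = I_p + m R² = 0.4643 + (0.213)(0.317)² = 0.4857 kg·m².
ω_f = L_i / I_f = 2.325 / 0.4857 = 4.787 rad/s.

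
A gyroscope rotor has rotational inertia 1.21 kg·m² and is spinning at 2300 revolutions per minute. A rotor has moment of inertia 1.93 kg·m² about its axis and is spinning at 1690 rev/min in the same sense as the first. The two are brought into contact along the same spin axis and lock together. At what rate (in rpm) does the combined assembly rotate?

|ω_f| ≈ 1930 rpm

The coupling torques are internal; angular momentum about the shared axis is conserved.
Taking A's sense as positive: L = (1.210)(2300) + (1.930)(1690) = 6045 kg·m²·rpm.
Combined I = 1.210 + 1.930 = 3.140 kg·m².
ω_f = L / I = 6045 / 3.140 = 1925 rpm.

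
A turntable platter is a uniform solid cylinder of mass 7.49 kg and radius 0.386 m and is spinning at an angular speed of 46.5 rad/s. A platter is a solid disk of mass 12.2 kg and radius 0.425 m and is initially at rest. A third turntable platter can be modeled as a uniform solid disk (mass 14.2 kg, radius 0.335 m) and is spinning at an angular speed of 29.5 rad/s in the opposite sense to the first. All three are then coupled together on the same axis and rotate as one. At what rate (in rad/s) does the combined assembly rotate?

|ω_f| ≈ 0.994 rad/s

No external torque acts about the common axis, so total angular momentum is conserved.
Moments of inertia: I_A = ½(7.49)(0.386)² = 0.5580 kg·m²; I_B = ½(12.2)(0.425)² = 1.102 kg·m²; I_C = ½(14.2)(0.335)² = 0.7968 kg·m².
Taking A's sense as positive: L = (0.5580)(46.5) − (0.7968)(29.5) = 2.441 kg·m²·rad/s.
Combined I = 0.5580 + 1.102 + 0.7968 = 2.457 kg·m².
ω_f = L / I = 2.441 / 2.457 = 0.9937 rad/s.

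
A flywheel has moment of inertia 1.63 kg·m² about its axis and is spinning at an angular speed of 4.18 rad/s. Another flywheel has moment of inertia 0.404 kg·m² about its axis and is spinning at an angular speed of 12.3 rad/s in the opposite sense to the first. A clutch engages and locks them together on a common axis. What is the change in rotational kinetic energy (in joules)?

ΔKE ≈ -44.0 J

The coupling torques are internal; angular momentum about the shared axis is conserved.
Taking A's sense as positive: L = (1.630)(4.18) − (0.4040)(12.3) = 1.844 kg·m²·rad/s.
Combined I = 1.630 + 0.4040 = 2.034 kg·m².
ω_f = L / I = 1.844 / 2.034 = 0.9067 rad/s.
KE_i = ½ΣIω² = 44.80 J; KE_f = ½(2.034)(0.9067)² = 0.8361 J.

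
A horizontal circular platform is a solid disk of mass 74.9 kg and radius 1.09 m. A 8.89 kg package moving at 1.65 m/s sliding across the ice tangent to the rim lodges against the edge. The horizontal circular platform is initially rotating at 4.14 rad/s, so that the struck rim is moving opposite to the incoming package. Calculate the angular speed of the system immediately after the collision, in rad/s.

|ω_f| ≈ 3.06 rad/s

The axle reaction passes through the central axle and exerts no torque about it; angular momentum about the central axle is conserved through the impact.
I_p = ½(74.9)(1.09)² = 44.49 kg·m². Taking the sense of the package's angular momentum as positive, L_{package} = m v R = (8.89)(1.65)(1.09) = 15.99 kg·m²/s.
L_i = −I_p ω_p + m v R = −(44.49)(4.14) + 15.99 = -168.2 kg·m²/s.
After sticking, I_f = I_p + m R² = 44.49 + (8.89)(1.09)² = 55.06 kg·m².
ω_f = L_i / I_f = -168.2 / 55.06 = -3.055 rad/s.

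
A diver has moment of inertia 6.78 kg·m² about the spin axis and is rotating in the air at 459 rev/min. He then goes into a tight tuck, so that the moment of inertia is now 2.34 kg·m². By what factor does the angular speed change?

ω₂/ω₁ ≈ 2.90

Angular momentum about the spin axis is conserved since the torque about it is zero.
ω₂/ω₁ = I₁/I₂ = 6.780 / 2.340 = 2.897.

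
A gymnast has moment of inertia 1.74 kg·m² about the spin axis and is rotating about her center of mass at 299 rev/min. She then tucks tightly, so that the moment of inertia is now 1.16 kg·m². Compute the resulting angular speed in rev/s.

Angular momentum about the spin axis is conserved since the torque about it is zero.
ω₂ = I₁ω₁ / I₂ = (1.740)(299 rpm) / (1.160) = 448.5 rpm = 7.475 rev/s.

ω₂ ≈ 7.48 rev/s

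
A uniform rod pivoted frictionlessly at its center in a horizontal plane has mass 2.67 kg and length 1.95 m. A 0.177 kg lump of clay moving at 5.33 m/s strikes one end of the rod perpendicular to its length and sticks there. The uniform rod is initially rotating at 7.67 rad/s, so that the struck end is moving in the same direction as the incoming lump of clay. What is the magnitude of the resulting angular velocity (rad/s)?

|ω_f| ≈ 7.30 rad/s

About the pivot the impulsive forces during the collision are internal, so angular momentum about that axis is conserved.
I_p = (1/12)(2.67)(1.95)² = 0.8461 kg·m². Taking the sense of the lump of clay's angular momentum as positive, L_{lump} = m v R = (0.177)(5.33)(1.95/2) = 0.9198 kg·m²/s.
L_i = +I_p ω_p + m v R = +(0.8461)(7.67) + 0.9198 = 7.409 kg·m²/s.
After sticking, I_f = I_p + m R² = 0.8461 + (0.177)(1.95/2)² = 1.014 kg·m².
ω_f = L_i / I_f = 7.409 / 1.014 = 7.304 rad/s.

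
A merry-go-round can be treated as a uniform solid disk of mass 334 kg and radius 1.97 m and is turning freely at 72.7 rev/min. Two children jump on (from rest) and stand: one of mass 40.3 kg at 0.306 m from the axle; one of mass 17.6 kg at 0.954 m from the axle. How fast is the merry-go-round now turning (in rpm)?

The added mass arrives with no angular momentum about the axle, and any external torque about the axle is negligible, so the system's angular momentum is conserved.
I_p = ½(334)(1.97)² = 648.1 kg·m².
Added inertia Σmr² = (40.3)(0.306)² + (17.6)(0.954)² = 19.79 kg·m²; I_f = 648.1 + 19.79 = 667.9 kg·m².
ω_f = I_p ω_i / I_f = (648.1)(72.7) / 667.9 = 70.55 rpm.

ω_f ≈ 70.5 rpm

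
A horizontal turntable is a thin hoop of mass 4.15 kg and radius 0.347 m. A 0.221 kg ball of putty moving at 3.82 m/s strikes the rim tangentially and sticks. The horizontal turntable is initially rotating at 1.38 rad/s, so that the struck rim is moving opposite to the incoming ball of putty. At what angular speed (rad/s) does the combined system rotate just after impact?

|ω_f| ≈ 0.754 rad/s

The axle reaction passes through the axle and exerts no torque about it; angular momentum about the axle is conserved through the impact.
I_p = (4.15)(0.347)² = 0.4997 kg·m². Taking the sense of the ball of putty's angular momentum as positive, L_{ball} = m v R = (0.221)(3.82)(0.347) = 0.2929 kg·m²/s.
L_i = −I_p ω_p + m v R = −(0.4997)(1.38) + 0.2929 = -0.3966 kg·m²/s.
After sticking, I_f = I_p + m R² = 0.4997 + (0.221)(0.347)² = 0.5263 kg·m².
ω_f = L_i / I_f = -0.3966 / 0.5263 = -0.7536 rad/s.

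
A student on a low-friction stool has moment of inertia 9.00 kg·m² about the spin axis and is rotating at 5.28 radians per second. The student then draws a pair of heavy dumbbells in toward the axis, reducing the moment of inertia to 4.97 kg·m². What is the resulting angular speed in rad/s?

Angular momentum about the spin axis is conserved since the torque about it is zero.
ω₂ = I₁ω₁ / I₂ = (9.000)(5.28 rad/s) / (4.970) = 9.561 rad/s.

ω₂ ≈ 9.56 rad/s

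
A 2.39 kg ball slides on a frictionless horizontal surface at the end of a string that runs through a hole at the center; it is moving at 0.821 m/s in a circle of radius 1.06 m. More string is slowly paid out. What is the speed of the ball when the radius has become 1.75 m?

Central (radial) force ⇒ zero torque about the center ⇒ m v r is constant.
v₂ = v₁ r₁ / r₂ = (0.821)(1.06) / (1.75) = 0.4973 m/s.

v₂ ≈ 0.497 m/s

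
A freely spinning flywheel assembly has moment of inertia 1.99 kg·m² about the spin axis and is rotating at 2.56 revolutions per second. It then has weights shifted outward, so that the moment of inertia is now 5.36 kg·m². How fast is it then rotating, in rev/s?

ω₂ ≈ 0.950 rev/s

Angular momentum about the spin axis is conserved since the torque about it is zero.
ω₂ = I₁ω₁ / I₂ = (1.990)(2.56 rev/s) / (5.360) = 0.9504 rev/s.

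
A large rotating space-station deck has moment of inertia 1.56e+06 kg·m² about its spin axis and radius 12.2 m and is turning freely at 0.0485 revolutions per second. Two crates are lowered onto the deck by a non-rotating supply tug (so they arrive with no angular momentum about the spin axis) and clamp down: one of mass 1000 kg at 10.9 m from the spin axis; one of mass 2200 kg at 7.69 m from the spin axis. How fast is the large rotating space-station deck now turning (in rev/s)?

ω_f ≈ 0.0418 rev/s

The added mass arrives with no angular momentum about the spin axis, and any external torque about the spin axis is negligible, so the system's angular momentum is conserved.
Added inertia Σmr² = (1000)(10.9)² + (2200)(7.69)² = 2.489e+05 kg·m²; I_f = 1.560e+06 + 2.489e+05 = 1.809e+06 kg·m².
ω_f = I_p ω_i / I_f = (1.560e+06)(0.0485) / 1.809e+06 = 0.04183 rev/s.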